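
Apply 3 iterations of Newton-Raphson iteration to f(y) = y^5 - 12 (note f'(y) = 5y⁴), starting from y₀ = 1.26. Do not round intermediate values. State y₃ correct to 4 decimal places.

1.6521

Newton update: y ← y − f(y)/f'(y).
y_0 = 1.260000: f = -8.824203, f' = 12.602369 → y_1 = 1.260000 - (-8.824203)/(12.602369) = 1.960202
y_1 = 1.960202: f = 16.940369, f' = 73.819868 → y_2 = 1.960202 - (16.940369)/(73.819868) = 1.730719
y_2 = 1.730719: f = 3.528637, f' = 44.861797 → y_3 = 1.730719 - (3.528637)/(44.861797) = 1.652064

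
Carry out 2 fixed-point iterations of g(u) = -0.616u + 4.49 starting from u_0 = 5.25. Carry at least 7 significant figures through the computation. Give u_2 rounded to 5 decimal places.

3.71630

u_1 = g(5.250000) = 1.256000
u_2 = g(1.256000) = 3.716304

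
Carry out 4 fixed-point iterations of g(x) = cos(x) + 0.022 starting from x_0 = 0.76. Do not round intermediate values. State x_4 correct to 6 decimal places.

0.753897

x_1 = g(0.760000) = 0.746836
x_2 = g(0.746836) = 0.755842
x_3 = g(0.755842) = 0.749694
x_4 = g(0.749694) = 0.753897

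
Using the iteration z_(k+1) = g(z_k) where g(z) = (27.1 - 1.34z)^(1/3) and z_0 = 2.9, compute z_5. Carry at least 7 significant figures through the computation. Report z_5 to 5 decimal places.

2.85512

z_1 = g(2.900000) = 2.852660
z_2 = g(2.852660) = 2.855256
z_3 = g(2.855256) = 2.855114
z_4 = g(2.855114) = 2.855122
z_5 = g(2.855122) = 2.855121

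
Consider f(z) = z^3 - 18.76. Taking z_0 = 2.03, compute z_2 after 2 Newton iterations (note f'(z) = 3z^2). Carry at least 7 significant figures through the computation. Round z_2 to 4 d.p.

2.6726

Newton update: z ← z − f(z)/f'(z).
z_0 = 2.030000: f = -10.394573, f' = 12.362700 → z_1 = 2.030000 - (-10.394573)/(12.362700) = 2.870801
z_1 = 2.870801: f = 4.899707, f' = 24.724499 → z_2 = 2.870801 - (4.899707)/(24.724499) = 2.672629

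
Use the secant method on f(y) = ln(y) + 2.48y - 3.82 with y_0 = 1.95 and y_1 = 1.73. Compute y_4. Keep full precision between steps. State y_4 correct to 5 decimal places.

1.40361

f(y_0) = 1.683829, f(y_1) = 1.018521
y_2 = 1.730000 - (1.018521)·(1.730000 - 1.950000)/(1.018521 - (1.683829)) = 1.393202; f(y_2) = -0.033256
y_3 = 1.393202 - (-0.033256)·(1.393202 - 1.730000)/(-0.033256 - (1.018521)) = 1.403851; f(y_3) = 0.000769
y_4 = 1.403851 - (0.000769)·(1.403851 - 1.393202)/(0.000769 - (-0.033256)) = 1.403610; f(y_4) = 0.000001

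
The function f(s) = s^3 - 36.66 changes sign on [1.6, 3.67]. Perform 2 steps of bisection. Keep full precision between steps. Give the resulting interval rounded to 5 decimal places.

[3.15250, 3.67000]

f(1.600000) = -32.564000, f(3.670000) = 12.770863 (opposite signs)
step 1: m = 2.635000, f(m) = -18.364602 < 0 → root in [2.635000, 3.670000]
step 2: m = 3.152500, f(m) = -5.329647 < 0 → root in [3.152500, 3.670000]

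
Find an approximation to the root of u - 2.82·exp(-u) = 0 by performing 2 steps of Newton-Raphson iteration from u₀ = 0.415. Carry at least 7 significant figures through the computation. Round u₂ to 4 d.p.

Newton update: u ← u − f(u)/f'(u).
f'(u) = 1 + 2.82·exp(-u)
u_0 = 0.415000: f = -1.447160, f' = 2.862160 → u_1 = 0.415000 - (-1.447160)/(2.862160) = 0.920618
u_1 = 0.920618: f = -0.202511, f' = 2.123129 → u_2 = 0.920618 - (-0.202511)/(2.123129) = 1.016001

1.0160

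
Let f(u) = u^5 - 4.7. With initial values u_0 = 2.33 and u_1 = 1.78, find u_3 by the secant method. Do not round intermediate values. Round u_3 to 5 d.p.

Secant update: u_(k+1) = u_k − f(u_k)·(u_k − u_(k-1))/(f(u_k) − f(u_(k-1))).
f(u_0) = 63.971986, f(u_1) = 13.168990
u_2 = 1.780000 - (13.168990)·(1.780000 - 2.330000)/(13.168990 - (63.971986)) = 1.637431; f(u_2) = 7.071037
u_3 = 1.637431 - (7.071037)·(1.637431 - 1.780000)/(7.071037 - (13.168990)) = 1.472111; f(u_3) = 2.213576

1.47211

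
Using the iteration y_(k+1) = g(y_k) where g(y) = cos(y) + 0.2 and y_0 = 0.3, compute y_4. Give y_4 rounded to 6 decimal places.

0.720558

y_1 = g(0.300000) = 1.155336
y_2 = g(1.155336) = 0.603611
y_3 = g(0.603611) = 1.023291
y_4 = g(1.023291) = 0.720558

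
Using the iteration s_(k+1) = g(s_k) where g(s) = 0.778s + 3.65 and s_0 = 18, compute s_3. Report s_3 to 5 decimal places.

s_1 = g(18.000000) = 17.654000
s_2 = g(17.654000) = 17.384812
s_3 = g(17.384812) = 17.175384

17.17538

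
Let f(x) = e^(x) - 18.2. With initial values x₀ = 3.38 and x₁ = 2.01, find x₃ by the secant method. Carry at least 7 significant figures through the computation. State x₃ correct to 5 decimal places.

3.01928

f(x_0) = 11.170771, f(x_1) = -10.736683
x_2 = 2.010000 - (-10.736683)·(2.010000 - 3.380000)/(-10.736683 - (11.170771)) = 2.681427; f(x_2) = -3.594079
x_3 = 2.681427 - (-3.594079)·(2.681427 - 2.010000)/(-3.594079 - (-10.736683)) = 3.019282; f(x_3) = 2.276577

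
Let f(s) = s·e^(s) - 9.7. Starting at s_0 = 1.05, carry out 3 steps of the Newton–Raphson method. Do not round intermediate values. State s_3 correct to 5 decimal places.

1.73534

f'(s) = (s + 1)·e^(s)
s_0 = 1.050000: f = -6.699466, f' = 5.858185 → s_1 = 1.050000 - (-6.699466)/(5.858185) = 2.193608
s_1 = 2.193608: f = 9.971198, f' = 28.638706 → s_2 = 2.193608 - (9.971198)/(28.638706) = 1.845436
s_2 = 1.845436: f = 1.983193, f' = 18.014051 → s_3 = 1.845436 - (1.983193)/(18.014051) = 1.735344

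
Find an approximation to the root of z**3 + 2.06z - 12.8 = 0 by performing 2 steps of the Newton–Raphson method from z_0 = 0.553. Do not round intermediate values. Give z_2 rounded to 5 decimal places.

3.05319

f'(z) = 3z**2 + 2.06
z_0 = 0.553000: f = -11.491708, f' = 2.977427 → z_1 = 0.553000 - (-11.491708)/(2.977427) = 4.412610
z_1 = 4.412610: f = 82.208479, f' = 60.473386 → z_2 = 4.412610 - (82.208479)/(60.473386) = 3.053194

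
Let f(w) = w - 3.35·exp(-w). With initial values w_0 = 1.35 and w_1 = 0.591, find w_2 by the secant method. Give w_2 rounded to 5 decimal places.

f(w_0) = 0.481545, f(w_1) = -1.264140
w_2 = 0.591000 - (-1.264140)·(0.591000 - 1.350000)/(-1.264140 - (0.481545)) = 1.140631; f(w_2) = 0.069913

1.14063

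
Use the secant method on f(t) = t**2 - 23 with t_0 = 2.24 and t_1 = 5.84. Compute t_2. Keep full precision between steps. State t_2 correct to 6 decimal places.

4.465545

Secant update: t_(k+1) = t_k − f(t_k)·(t_k − t_(k-1))/(f(t_k) − f(t_(k-1))).
f(t_0) = -17.982400, f(t_1) = 11.105600
t_2 = 5.840000 - (11.105600)·(5.840000 - 2.240000)/(11.105600 - (-17.982400)) = 4.465545; f(t_2) = -3.058912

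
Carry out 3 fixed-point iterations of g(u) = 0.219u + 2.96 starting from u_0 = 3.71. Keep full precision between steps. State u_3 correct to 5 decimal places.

3.78917

u_1 = g(3.710000) = 3.772490
u_2 = g(3.772490) = 3.786175
u_3 = g(3.786175) = 3.789172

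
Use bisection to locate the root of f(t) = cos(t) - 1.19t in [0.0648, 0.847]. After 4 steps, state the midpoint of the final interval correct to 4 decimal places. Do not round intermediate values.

f(0.064800) = 0.920789, f(0.847000) = -0.345696 (opposite signs)
step 1: m = 0.455900, f(m) = 0.355344 > 0 → root in [0.455900, 0.847000]
step 2: m = 0.651450, f(m) = 0.019980 > 0 → root in [0.651450, 0.847000]
step 3: m = 0.749225, f(m) = -0.159361 < 0 → root in [0.651450, 0.749225]
step 4: m = 0.700338, f(m) = -0.068777 < 0 → root in [0.651450, 0.700338]
Midpoint of [0.651450, 0.700338] = 0.675894

0.6759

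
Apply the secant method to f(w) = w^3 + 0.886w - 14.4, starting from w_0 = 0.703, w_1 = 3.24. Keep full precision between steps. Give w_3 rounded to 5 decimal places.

f(w_0) = -13.429713, f(w_1) = 22.482864
w_2 = 3.240000 - (22.482864)·(3.240000 - 0.703000)/(22.482864 - (-13.429713)) = 1.651726; f(w_2) = -8.430337
w_3 = 1.651726 - (-8.430337)·(1.651726 - 3.240000)/(-8.430337 - (22.482864)) = 2.084864; f(w_3) = -3.490622

2.08486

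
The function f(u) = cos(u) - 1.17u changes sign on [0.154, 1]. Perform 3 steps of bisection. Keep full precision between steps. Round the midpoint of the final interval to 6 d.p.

0.629875

f(0.154000) = 0.807985, f(1.000000) = -0.629698 (opposite signs)
step 1: m = 0.577000, f(m) = 0.163013 > 0 → root in [0.577000, 1.000000]
step 2: m = 0.788500, f(m) = -0.217635 < 0 → root in [0.577000, 0.788500]
step 3: m = 0.682750, f(m) = -0.022977 < 0 → root in [0.577000, 0.682750]
Midpoint of [0.577000, 0.682750] = 0.629875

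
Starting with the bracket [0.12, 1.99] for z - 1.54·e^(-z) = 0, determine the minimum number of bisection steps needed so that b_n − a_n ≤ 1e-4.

15

Initial width b − a = 1.99 − 0.12 = 1.870000.
After n steps the width is (b−a)/2^n; need (b−a)/2^n ≤ 1e-4.
So n ≥ log₂(1.870000/1e-4) = log₂(18700.0000) ≈ 14.1908.
Hence n = 15.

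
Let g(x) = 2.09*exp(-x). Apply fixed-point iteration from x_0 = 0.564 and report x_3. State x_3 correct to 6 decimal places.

x_1 = g(0.564000) = 1.189061
x_2 = g(1.189061) = 0.636420
x_3 = g(0.636420) = 1.105994

1.105994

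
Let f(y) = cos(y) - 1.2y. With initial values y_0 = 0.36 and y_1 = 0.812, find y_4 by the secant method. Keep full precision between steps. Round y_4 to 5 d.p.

0.65889

f(y_0) = 0.503897, f(y_1) = -0.286352
y_2 = 0.812000 - (-0.286352)·(0.812000 - 0.360000)/(-0.286352 - (0.503897)) = 0.648215; f(y_2) = 0.019305
y_3 = 0.648215 - (0.019305)·(0.648215 - 0.812000)/(0.019305 - (-0.286352)) = 0.658559; f(y_3) = 0.000603
y_4 = 0.658559 - (0.000603)·(0.658559 - 0.648215)/(0.000603 - (0.019305)) = 0.658893; f(y_4) = -0.000001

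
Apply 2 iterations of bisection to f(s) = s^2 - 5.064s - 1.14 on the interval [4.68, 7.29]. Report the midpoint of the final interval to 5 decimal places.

f(4.680000) = -2.937120, f(7.290000) = 15.087540 (opposite signs)
step 1: m = 5.985000, f(m) = 4.372185 > 0 → root in [4.680000, 5.985000]
step 2: m = 5.332500, f(m) = 0.291776 > 0 → root in [4.680000, 5.332500]
Midpoint of [4.680000, 5.332500] = 5.006250

5.00625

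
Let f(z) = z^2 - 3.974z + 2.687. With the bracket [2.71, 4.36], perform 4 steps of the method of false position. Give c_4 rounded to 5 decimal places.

3.10209

f(2.710000) = -0.738440, f(4.360000) = 4.369960
step 1: c = 2.948514, f(c) = -0.336659 < 0 → new bracket [2.948514, 4.360000]
step 2: c = 3.049476, f(c) = -0.132313 < 0 → new bracket [3.049476, 4.360000]
step 3: c = 3.087990, f(c) = -0.048990 < 0 → new bracket [3.087990, 4.360000]
step 4: c = 3.102092, f(c) = -0.017739 < 0 → new bracket [3.102092, 4.360000]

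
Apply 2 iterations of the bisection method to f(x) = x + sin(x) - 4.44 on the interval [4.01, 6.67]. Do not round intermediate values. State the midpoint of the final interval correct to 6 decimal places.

f(4.010000) = -1.193301, f(6.670000) = 2.607240 (opposite signs)
step 1: m = 5.340000, f(m) = 0.090567 > 0 → root in [4.010000, 5.340000]
step 2: m = 4.675000, f(m) = -0.764301 < 0 → root in [4.675000, 5.340000]
Midpoint of [4.675000, 5.340000] = 5.007500

5.007500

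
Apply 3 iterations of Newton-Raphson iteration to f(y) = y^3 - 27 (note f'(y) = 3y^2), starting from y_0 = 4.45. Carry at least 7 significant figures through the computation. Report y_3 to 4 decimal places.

Newton update: y ← y − f(y)/f'(y).
y_0 = 4.450000: f = 61.121125, f' = 59.407500 → y_1 = 4.450000 - (61.121125)/(59.407500) = 3.421155
y_1 = 3.421155: f = 13.042220, f' = 35.112899 → y_2 = 3.421155 - (13.042220)/(35.112899) = 3.049718
y_2 = 3.049718: f = 1.364756, f' = 27.902340 → y_3 = 3.049718 - (1.364756)/(27.902340) = 3.000806

3.0008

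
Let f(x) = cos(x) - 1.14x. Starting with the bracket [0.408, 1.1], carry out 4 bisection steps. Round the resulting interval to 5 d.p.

[0.66750, 0.71075]

f(0.408000) = 0.452796, f(1.100000) = -0.800404 (opposite signs)
step 1: m = 0.754000, f(m) = -0.130604 < 0 → root in [0.408000, 0.754000]
step 2: m = 0.581000, f(m) = 0.173574 > 0 → root in [0.581000, 0.754000]
step 3: m = 0.667500, f(m) = 0.024422 > 0 → root in [0.667500, 0.754000]
step 4: m = 0.710750, f(m) = -0.052382 < 0 → root in [0.667500, 0.710750]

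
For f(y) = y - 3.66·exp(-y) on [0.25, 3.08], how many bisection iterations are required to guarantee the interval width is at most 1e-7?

25

Initial width b − a = 3.08 − 0.25 = 2.830000.
After n steps the width is (b−a)/2^n; need (b−a)/2^n ≤ 1e-7.
So n ≥ log₂(2.830000/1e-7) = log₂(28300000.0000) ≈ 24.7543.
Hence n = 25.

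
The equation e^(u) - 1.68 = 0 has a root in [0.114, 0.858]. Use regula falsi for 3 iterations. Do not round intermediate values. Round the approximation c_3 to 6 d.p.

f(0.114000) = -0.559248, f(0.858000) = 0.678439
step 1: c = 0.450176, f(c) = -0.111412 < 0 → new bracket [0.450176, 0.858000]
step 2: c = 0.507701, f(c) = -0.018532 < 0 → new bracket [0.507701, 0.858000]
step 3: c = 0.517016, f(c) = -0.002985 < 0 → new bracket [0.517016, 0.858000]

0.517016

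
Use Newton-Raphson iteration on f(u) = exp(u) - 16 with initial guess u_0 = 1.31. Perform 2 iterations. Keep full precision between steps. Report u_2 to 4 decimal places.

3.7836

Newton update: u ← u − f(u)/f'(u).
f'(u) = exp(u)
u_0 = 1.310000: f = -12.293826, f' = 3.706174 → u_1 = 1.310000 - (-12.293826)/(3.706174) = 4.627121
u_1 = 4.627121: f = 86.219341, f' = 102.219341 → u_2 = 4.627121 - (86.219341)/(102.219341) = 3.783647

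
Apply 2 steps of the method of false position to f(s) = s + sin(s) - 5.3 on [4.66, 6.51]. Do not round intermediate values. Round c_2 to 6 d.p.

5.773755

f(4.660000) = -1.638628, f(6.510000) = 1.434875
step 1: c = 5.646321, f(c) = -0.248356 < 0 → new bracket [5.646321, 6.510000]
step 2: c = 5.773755, f(c) = -0.013926 < 0 → new bracket [5.773755, 6.510000]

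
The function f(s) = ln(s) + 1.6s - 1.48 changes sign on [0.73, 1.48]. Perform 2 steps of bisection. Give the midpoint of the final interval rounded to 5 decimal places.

1.01125

f(0.730000) = -0.626711, f(1.480000) = 1.280042 (opposite signs)
step 1: m = 1.105000, f(m) = 0.387845 > 0 → root in [0.730000, 1.105000]
step 2: m = 0.917500, f(m) = -0.098103 < 0 → root in [0.917500, 1.105000]
Midpoint of [0.917500, 1.105000] = 1.011250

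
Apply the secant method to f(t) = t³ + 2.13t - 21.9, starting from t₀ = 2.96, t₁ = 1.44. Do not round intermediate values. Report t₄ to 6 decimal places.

2.538208

f(t_0) = 10.339136, f(t_1) = -15.846816
t_2 = 1.440000 - (-15.846816)·(1.440000 - 2.960000)/(-15.846816 - (10.339136)) = 2.359850; f(t_2) = -3.731761
t_3 = 2.359850 - (-3.731761)·(2.359850 - 1.440000)/(-3.731761 - (-15.846816)) = 2.643189; f(t_3) = 2.196495
t_4 = 2.643189 - (2.196495)·(2.643189 - 2.359850)/(2.196495 - (-3.731761)) = 2.538208; f(t_4) = -0.141203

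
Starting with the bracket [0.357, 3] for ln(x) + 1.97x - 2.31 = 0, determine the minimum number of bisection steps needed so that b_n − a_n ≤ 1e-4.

Initial width b − a = 3 − 0.357 = 2.643000.
After n steps the width is (b−a)/2^n; need (b−a)/2^n ≤ 1e-4.
So n ≥ log₂(2.643000/1e-4) = log₂(26430.0000) ≈ 14.6899.
Hence n = 15.

15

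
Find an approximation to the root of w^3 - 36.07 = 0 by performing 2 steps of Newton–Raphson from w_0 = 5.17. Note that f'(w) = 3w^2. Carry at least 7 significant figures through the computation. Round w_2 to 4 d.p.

w_0 = 5.170000: f = 102.118413, f' = 80.186700 → w_1 = 5.170000 - (102.118413)/(80.186700) = 3.896492
w_1 = 3.896492: f = 23.089069, f' = 45.547947 → w_2 = 3.896492 - (23.089069)/(45.547947) = 3.389574

3.3896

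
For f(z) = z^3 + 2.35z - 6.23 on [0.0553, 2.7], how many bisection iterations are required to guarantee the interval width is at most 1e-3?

12

Initial width b − a = 2.7 − 0.0553 = 2.644700.
After n steps the width is (b−a)/2^n; need (b−a)/2^n ≤ 1e-3.
So n ≥ log₂(2.644700/1e-3) = log₂(2644.7000) ≈ 11.3689.
Hence n = 12.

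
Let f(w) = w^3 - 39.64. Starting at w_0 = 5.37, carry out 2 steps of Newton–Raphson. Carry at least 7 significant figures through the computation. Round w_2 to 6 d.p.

f'(w) = 3w^2
w_0 = 5.370000: f = 115.214153, f' = 86.510700 → w_1 = 5.370000 - (115.214153)/(86.510700) = 4.038209
w_1 = 4.038209: f = 26.211617, f' = 48.921401 → w_2 = 4.038209 - (26.211617)/(48.921401) = 3.502419

3.502419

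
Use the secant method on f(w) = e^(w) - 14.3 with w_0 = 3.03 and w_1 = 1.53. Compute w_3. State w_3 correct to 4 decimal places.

2.8203

f(w_0) = 6.397233, f(w_1) = -9.681823
w_2 = 1.530000 - (-9.681823)·(1.530000 - 3.030000)/(-9.681823 - (6.397233)) = 2.433208; f(w_2) = -2.904618
w_3 = 2.433208 - (-2.904618)·(2.433208 - 1.530000)/(-2.904618 - (-9.681823)) = 2.820311; f(w_3) = 2.482068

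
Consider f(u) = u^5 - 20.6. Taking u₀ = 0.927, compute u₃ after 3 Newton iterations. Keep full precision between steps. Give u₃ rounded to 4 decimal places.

4.0537

Newton update: u ← u − f(u)/f'(u).
f'(u) = 5u⁴
u_0 = 0.927000: f = -19.915460, f' = 3.692232 → u_1 = 0.927000 - (-19.915460)/(3.692232) = 6.320882
u_1 = 6.320882: f = 10069.332626, f' = 7981.428315 → u_2 = 6.320882 - (10069.332626)/(7981.428315) = 5.059286
u_2 = 5.059286: f = 3294.115501, f' = 3275.872662 → u_3 = 5.059286 - (3294.115501)/(3275.872662) = 4.053717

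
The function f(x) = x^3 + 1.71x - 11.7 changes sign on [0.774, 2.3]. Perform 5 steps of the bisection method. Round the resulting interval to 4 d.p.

f(0.774000) = -9.912775, f(2.300000) = 4.400000 (opposite signs)
step 1: m = 1.537000, f(m) = -5.440769 < 0 → root in [1.537000, 2.300000]
step 2: m = 1.918500, f(m) = -1.358053 < 0 → root in [1.918500, 2.300000]
step 3: m = 2.109250, f(m) = 1.290735 > 0 → root in [1.918500, 2.109250]
step 4: m = 2.013875, f(m) = -0.088616 < 0 → root in [2.013875, 2.109250]
step 5: m = 2.061562, f(m) = 0.586995 > 0 → root in [2.013875, 2.061562]

[2.0139, 2.0616]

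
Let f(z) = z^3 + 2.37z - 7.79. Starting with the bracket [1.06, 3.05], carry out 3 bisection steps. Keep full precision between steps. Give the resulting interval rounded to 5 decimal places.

[1.55750, 1.80625]

f(1.060000) = -4.086784, f(3.050000) = 27.811125 (opposite signs)
step 1: m = 2.055000, f(m) = 5.758666 > 0 → root in [1.060000, 2.055000]
step 2: m = 1.557500, f(m) = -0.320532 < 0 → root in [1.557500, 2.055000]
step 3: m = 1.806250, f(m) = 2.383774 > 0 → root in [1.557500, 1.806250]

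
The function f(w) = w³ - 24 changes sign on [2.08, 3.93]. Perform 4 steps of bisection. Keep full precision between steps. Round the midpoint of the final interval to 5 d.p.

f(2.080000) = -15.001088, f(3.930000) = 36.698457 (opposite signs)
step 1: m = 3.005000, f(m) = 3.135225 > 0 → root in [2.080000, 3.005000]
step 2: m = 2.542500, f(m) = -7.564501 < 0 → root in [2.542500, 3.005000]
step 3: m = 2.773750, f(m) = -2.659630 < 0 → root in [2.773750, 3.005000]
step 4: m = 2.889375, f(m) = 0.121912 > 0 → root in [2.773750, 2.889375]
Midpoint of [2.773750, 2.889375] = 2.831562

2.83156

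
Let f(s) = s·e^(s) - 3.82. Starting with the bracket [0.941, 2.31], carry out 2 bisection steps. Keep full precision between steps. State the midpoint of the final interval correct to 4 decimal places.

f(0.941000) = -1.408647, f(2.310000) = 19.451921 (opposite signs)
step 1: m = 1.625500, f(m) = 4.439099 > 0 → root in [0.941000, 1.625500]
step 2: m = 1.283250, f(m) = 0.810412 > 0 → root in [0.941000, 1.283250]
Midpoint of [0.941000, 1.283250] = 1.112125

1.1121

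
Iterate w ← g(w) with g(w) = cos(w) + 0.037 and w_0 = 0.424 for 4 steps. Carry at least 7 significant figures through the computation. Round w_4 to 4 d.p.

0.6963

w_1 = g(0.424000) = 0.948451
w_2 = g(0.948451) = 0.619943
w_3 = g(0.619943) = 0.850912
w_4 = g(0.850912) = 0.696298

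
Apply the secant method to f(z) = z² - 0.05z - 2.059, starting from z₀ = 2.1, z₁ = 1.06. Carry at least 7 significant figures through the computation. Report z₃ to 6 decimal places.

1.473935

f(z_0) = 2.246000, f(z_1) = -0.988400
z_2 = 1.060000 - (-0.988400)·(1.060000 - 2.100000)/(-0.988400 - (2.246000)) = 1.377814; f(z_2) = -0.229521
z_3 = 1.377814 - (-0.229521)·(1.377814 - 1.060000)/(-0.229521 - (-0.988400)) = 1.473935; f(z_3) = 0.039788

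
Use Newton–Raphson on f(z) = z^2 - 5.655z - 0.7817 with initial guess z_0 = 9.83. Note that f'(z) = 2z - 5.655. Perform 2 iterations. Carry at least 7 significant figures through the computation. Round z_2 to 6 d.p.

5.954519

z_0 = 9.830000: f = 40.258550, f' = 14.005000 → z_1 = 9.830000 - (40.258550)/(14.005000) = 6.955416
z_1 = 6.955416: f = 8.263234, f' = 8.255832 → z_2 = 6.955416 - (8.263234)/(8.255832) = 5.954519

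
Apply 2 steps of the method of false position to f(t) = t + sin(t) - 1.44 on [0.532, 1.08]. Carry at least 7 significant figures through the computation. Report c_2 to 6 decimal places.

0.755429

False-position update: c = (a·f(b) − b·f(a))/(f(b) − f(a)); replace the endpoint whose sign matches f(c).
f(0.532000) = -0.400742, f(1.080000) = 0.521958
step 1: c = 0.770004, f(c) = 0.026143 > 0 → new bracket [0.532000, 0.770004]
step 2: c = 0.755429, f(c) = 0.001030 > 0 → new bracket [0.532000, 0.755429]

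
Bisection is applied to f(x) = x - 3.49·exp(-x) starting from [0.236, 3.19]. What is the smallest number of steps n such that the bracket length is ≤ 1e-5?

19

Initial width b − a = 3.19 − 0.236 = 2.954000.
After n steps the width is (b−a)/2^n; need (b−a)/2^n ≤ 1e-5.
So n ≥ log₂(2.954000/1e-5) = log₂(295400.0000) ≈ 18.1723.
Hence n = 19.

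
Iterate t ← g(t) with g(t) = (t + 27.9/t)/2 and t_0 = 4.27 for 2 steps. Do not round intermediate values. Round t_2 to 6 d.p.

t_1 = g(4.270000) = 5.401979
t_2 = g(5.401979) = 5.283376

5.283376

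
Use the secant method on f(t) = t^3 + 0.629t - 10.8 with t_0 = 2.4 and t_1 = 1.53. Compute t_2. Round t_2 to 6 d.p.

2.034443

Secant update: t_(k+1) = t_k − f(t_k)·(t_k − t_(k-1))/(f(t_k) − f(t_(k-1))).
f(t_0) = 4.533600, f(t_1) = -6.256053
t_2 = 1.530000 - (-6.256053)·(1.530000 - 2.400000)/(-6.256053 - (4.533600)) = 2.034443; f(t_2) = -1.099859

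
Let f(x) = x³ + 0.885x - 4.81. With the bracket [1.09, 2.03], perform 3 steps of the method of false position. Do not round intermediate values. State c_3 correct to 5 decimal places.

1.50598

False-position update: c = (a·f(b) − b·f(a))/(f(b) − f(a)); replace the endpoint whose sign matches f(c).
f(1.090000) = -2.550321, f(2.030000) = 5.351977
step 1: c = 1.393368, f(c) = -0.871683 < 0 → new bracket [1.393368, 2.030000]
step 2: c = 1.482534, f(c) = -0.239485 < 0 → new bracket [1.482534, 2.030000]
step 3: c = 1.505982, f(c) = -0.061664 < 0 → new bracket [1.505982, 2.030000]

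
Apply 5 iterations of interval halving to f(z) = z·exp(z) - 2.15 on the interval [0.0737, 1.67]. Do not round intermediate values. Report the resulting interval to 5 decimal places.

f(0.073700) = -2.070663, f(1.670000) = 6.721320 (opposite signs)
step 1: m = 0.871850, f(m) = -0.065118 < 0 → root in [0.871850, 1.670000]
step 2: m = 1.270925, f(m) = 2.379765 > 0 → root in [0.871850, 1.270925]
step 3: m = 1.071388, f(m) = 0.977838 > 0 → root in [0.871850, 1.071388]
step 4: m = 0.971619, f(m) = 0.417229 > 0 → root in [0.871850, 0.971619]
step 5: m = 0.921734, f(m) = 0.166914 > 0 → root in [0.871850, 0.921734]

[0.87185, 0.92173]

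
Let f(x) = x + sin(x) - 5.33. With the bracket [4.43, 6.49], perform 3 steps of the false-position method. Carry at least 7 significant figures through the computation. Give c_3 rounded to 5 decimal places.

False-position update: c = (a·f(b) − b·f(a))/(f(b) − f(a)); replace the endpoint whose sign matches f(c).
f(4.430000) = -1.860392, f(6.490000) = 1.365344
step 1: c = 5.618073, f(c) = -0.329075 < 0 → new bracket [5.618073, 6.490000]
step 2: c = 5.787411, f(c) = -0.018302 < 0 → new bracket [5.787411, 6.490000]
step 3: c = 5.796704, f(c) = -0.000814 < 0 → new bracket [5.796704, 6.490000]

5.79670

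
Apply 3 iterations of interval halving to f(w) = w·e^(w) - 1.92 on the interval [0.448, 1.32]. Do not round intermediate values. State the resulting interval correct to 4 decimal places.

[0.7750, 0.8840]

f(0.448000) = -1.218800, f(1.320000) = 3.021316 (opposite signs)
step 1: m = 0.884000, f(m) = 0.219777 > 0 → root in [0.448000, 0.884000]
step 2: m = 0.666000, f(m) = -0.623674 < 0 → root in [0.666000, 0.884000]
step 3: m = 0.775000, f(m) = -0.237791 < 0 → root in [0.775000, 0.884000]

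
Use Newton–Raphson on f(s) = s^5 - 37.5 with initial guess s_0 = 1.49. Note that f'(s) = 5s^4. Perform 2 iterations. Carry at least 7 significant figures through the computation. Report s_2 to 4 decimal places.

Newton update: s ← s − f(s)/f'(s).
s_0 = 1.490000: f = -30.156022, f' = 24.644220 → s_1 = 1.490000 - (-30.156022)/(24.644220) = 2.713655
s_1 = 2.713655: f = 109.654363, f' = 271.136833 → s_2 = 2.713655 - (109.654363)/(271.136833) = 2.309231

2.3092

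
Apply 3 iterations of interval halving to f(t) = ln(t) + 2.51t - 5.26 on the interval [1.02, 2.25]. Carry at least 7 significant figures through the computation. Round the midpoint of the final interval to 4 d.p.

f(1.020000) = -2.679997, f(2.250000) = 1.198430 (opposite signs)
step 1: m = 1.635000, f(m) = -0.664507 < 0 → root in [1.635000, 2.250000]
step 2: m = 1.942500, f(m) = 0.279651 > 0 → root in [1.635000, 1.942500]
step 3: m = 1.788750, f(m) = -0.188720 < 0 → root in [1.788750, 1.942500]
Midpoint of [1.788750, 1.942500] = 1.865625

1.8656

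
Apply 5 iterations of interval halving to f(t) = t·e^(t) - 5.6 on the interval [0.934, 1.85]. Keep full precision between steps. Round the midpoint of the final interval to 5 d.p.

f(0.934000) = -3.223281, f(1.850000) = 6.165666 (opposite signs)
step 1: m = 1.392000, f(m) = -0.000140 < 0 → root in [1.392000, 1.850000]
step 2: m = 1.621000, f(m) = 2.599255 > 0 → root in [1.392000, 1.621000]
step 3: m = 1.506500, f(m) = 1.195693 > 0 → root in [1.392000, 1.506500]
step 4: m = 1.449250, f(m) = 0.573687 > 0 → root in [1.392000, 1.449250]
step 5: m = 1.420625, f(m) = 0.280971 > 0 → root in [1.392000, 1.420625]
Midpoint of [1.392000, 1.420625] = 1.406313

1.40631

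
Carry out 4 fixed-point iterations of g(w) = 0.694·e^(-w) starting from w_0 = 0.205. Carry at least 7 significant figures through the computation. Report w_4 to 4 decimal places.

0.4347

w_1 = g(0.205000) = 0.565365
w_2 = g(0.565365) = 0.394298
w_3 = g(0.394298) = 0.467862
w_4 = g(0.467862) = 0.434680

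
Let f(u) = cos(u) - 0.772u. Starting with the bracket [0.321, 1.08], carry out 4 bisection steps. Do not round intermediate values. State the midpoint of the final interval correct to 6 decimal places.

0.866531

f(0.321000) = 0.701108, f(1.080000) = -0.362432 (opposite signs)
step 1: m = 0.700500, f(m) = 0.223734 > 0 → root in [0.700500, 1.080000]
step 2: m = 0.890250, f(m) = -0.058055 < 0 → root in [0.700500, 0.890250]
step 3: m = 0.795375, f(m) = 0.085988 > 0 → root in [0.795375, 0.890250]
step 4: m = 0.842812, f(m) = 0.014715 > 0 → root in [0.842812, 0.890250]
Midpoint of [0.842812, 0.890250] = 0.866531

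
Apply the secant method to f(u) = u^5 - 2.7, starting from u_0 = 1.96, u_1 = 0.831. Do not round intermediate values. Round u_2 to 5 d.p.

0.92217

f(u_0) = 26.225465, f(u_1) = -2.303717
u_2 = 0.831000 - (-2.303717)·(0.831000 - 1.960000)/(-2.303717 - (26.225465)) = 0.922166; f(u_2) = -2.033123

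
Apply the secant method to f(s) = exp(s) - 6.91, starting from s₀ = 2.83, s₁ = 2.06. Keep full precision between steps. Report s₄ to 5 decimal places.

f(s_0) = 10.035461, f(s_1) = 0.935970
s_2 = 2.060000 - (0.935970)·(2.060000 - 2.830000)/(0.935970 - (10.035461)) = 1.980798; f(s_2) = 0.338526
s_3 = 1.980798 - (0.338526)·(1.980798 - 2.060000)/(0.338526 - (0.935970)) = 1.935920; f(s_3) = 0.020420
s_4 = 1.935920 - (0.020420)·(1.935920 - 1.980798)/(0.020420 - (0.338526)) = 1.933040; f(s_4) = 0.000484

1.93304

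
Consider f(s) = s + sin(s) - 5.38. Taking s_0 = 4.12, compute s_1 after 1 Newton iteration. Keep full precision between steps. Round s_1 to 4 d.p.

f'(s) = 1 + cos(s)
s_0 = 4.120000: f = -2.089609, f' = 0.441655 → s_1 = 4.120000 - (-2.089609)/(0.441655) = 8.851311

8.8513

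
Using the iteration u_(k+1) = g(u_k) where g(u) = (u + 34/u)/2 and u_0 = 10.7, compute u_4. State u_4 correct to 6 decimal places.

u_1 = g(10.700000) = 6.938785
u_2 = g(6.938785) = 5.919389
u_3 = g(5.919389) = 5.831613
u_4 = g(5.831613) = 5.830952

5.830952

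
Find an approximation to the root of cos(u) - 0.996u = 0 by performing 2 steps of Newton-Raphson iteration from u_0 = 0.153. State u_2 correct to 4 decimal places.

Newton update: u ← u − f(u)/f'(u).
f'(u) = -sin(u) - 0.996
u_0 = 0.153000: f = 0.835930, f' = -1.148404 → u_1 = 0.153000 - (0.835930)/(-1.148404) = 0.880906
u_1 = 0.880906: f = -0.240930, f' = -1.767316 → u_2 = 0.880906 - (-0.240930)/(-1.767316) = 0.744581

0.7446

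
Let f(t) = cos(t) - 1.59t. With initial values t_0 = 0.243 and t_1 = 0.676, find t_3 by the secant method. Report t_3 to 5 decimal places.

0.53934

f(t_0) = 0.584250, f(t_1) = -0.294758
t_2 = 0.676000 - (-0.294758)·(0.676000 - 0.243000)/(-0.294758 - (0.584250)) = 0.530802; f(t_2) = 0.018426
t_3 = 0.530802 - (0.018426)·(0.530802 - 0.676000)/(0.018426 - (-0.294758)) = 0.539345; f(t_3) = 0.000487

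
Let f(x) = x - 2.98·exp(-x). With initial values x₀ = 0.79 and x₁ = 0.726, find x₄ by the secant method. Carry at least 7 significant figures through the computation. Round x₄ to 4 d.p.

1.0465

f(x_0) = -0.562457, f(x_1) = -0.715845
x_2 = 0.726000 - (-0.715845)·(0.726000 - 0.790000)/(-0.715845 - (-0.562457)) = 1.024682; f(x_2) = -0.044871
x_3 = 1.024682 - (-0.044871)·(1.024682 - 0.726000)/(-0.044871 - (-0.715845)) = 1.044656; f(x_3) = -0.003745
x_4 = 1.044656 - (-0.003745)·(1.044656 - 1.024682)/(-0.003745 - (-0.044871)) = 1.046475; f(x_4) = -0.000021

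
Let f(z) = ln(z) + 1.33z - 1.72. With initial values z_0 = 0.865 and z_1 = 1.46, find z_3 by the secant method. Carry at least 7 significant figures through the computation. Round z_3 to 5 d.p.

1.17251

f(z_0) = -0.714576, f(z_1) = 0.600236
z_2 = 1.460000 - (0.600236)·(1.460000 - 0.865000)/(0.600236 - (-0.714576)) = 1.188371; f(z_2) = 0.033118
z_3 = 1.188371 - (0.033118)·(1.188371 - 1.460000)/(0.033118 - (0.600236)) = 1.172509; f(z_3) = -0.001417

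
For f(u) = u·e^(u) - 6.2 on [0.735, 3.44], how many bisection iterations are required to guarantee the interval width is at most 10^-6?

22

Initial width b − a = 3.44 − 0.735 = 2.705000.
After n steps the width is (b−a)/2^n; need (b−a)/2^n ≤ 10^-6.
So n ≥ log₂(2.705000/10^-6) = log₂(2705000.0000) ≈ 21.3672.
Hence n = 22.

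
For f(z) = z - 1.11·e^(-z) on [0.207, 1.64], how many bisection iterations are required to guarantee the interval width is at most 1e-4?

14

Initial width b − a = 1.64 − 0.207 = 1.433000.
After n steps the width is (b−a)/2^n; need (b−a)/2^n ≤ 1e-4.
So n ≥ log₂(1.433000/1e-4) = log₂(14330.0000) ≈ 13.8068.
Hence n = 14.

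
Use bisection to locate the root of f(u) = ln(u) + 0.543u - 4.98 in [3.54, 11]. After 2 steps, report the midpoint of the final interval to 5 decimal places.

6.33750

f(3.540000) = -1.793653, f(11.000000) = 3.390895 (opposite signs)
step 1: m = 7.270000, f(m) = 0.951366 > 0 → root in [3.540000, 7.270000]
step 2: m = 5.405000, f(m) = -0.357761 < 0 → root in [5.405000, 7.270000]
Midpoint of [5.405000, 7.270000] = 6.337500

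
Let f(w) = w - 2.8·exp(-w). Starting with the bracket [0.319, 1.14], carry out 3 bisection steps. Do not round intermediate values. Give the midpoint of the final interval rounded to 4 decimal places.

0.9861

f(0.319000) = -1.716252, f(1.140000) = 0.244507 (opposite signs)
step 1: m = 0.729500, f(m) = -0.620520 < 0 → root in [0.729500, 1.140000]
step 2: m = 0.934750, f(m) = -0.164765 < 0 → root in [0.934750, 1.140000]
step 3: m = 1.037375, f(m) = 0.045101 > 0 → root in [0.934750, 1.037375]
Midpoint of [0.934750, 1.037375] = 0.986062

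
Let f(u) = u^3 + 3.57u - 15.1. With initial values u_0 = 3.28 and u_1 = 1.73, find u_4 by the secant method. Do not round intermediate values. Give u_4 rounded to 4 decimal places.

f(u_0) = 31.897152, f(u_1) = -3.746183
u_2 = 1.730000 - (-3.746183)·(1.730000 - 3.280000)/(-3.746183 - (31.897152)) = 1.892908; f(u_2) = -1.559839
u_3 = 1.892908 - (-1.559839)·(1.892908 - 1.730000)/(-1.559839 - (-3.746183)) = 2.009134; f(u_3) = 0.182718
u_4 = 2.009134 - (0.182718)·(2.009134 - 1.892908)/(0.182718 - (-1.559839)) = 1.996947; f(u_4) = -0.007479

1.9969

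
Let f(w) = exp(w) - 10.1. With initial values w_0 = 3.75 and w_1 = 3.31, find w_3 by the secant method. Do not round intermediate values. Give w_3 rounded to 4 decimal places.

2.5070

f(w_0) = 32.421082, f(w_1) = 17.285125
w_2 = 3.310000 - (17.285125)·(3.310000 - 3.750000)/(17.285125 - (32.421082)) = 2.807524; f(w_2) = 6.468843
w_3 = 2.807524 - (6.468843)·(2.807524 - 3.310000)/(6.468843 - (17.285125)) = 2.507011; f(w_3) = 2.168200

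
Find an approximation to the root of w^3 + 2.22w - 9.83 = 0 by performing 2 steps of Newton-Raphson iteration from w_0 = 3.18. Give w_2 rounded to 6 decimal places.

1.881564

Newton update: w ← w − f(w)/f'(w).
f'(w) = 3w^2 + 2.22
w_0 = 3.180000: f = 29.387032, f' = 32.557200 → w_1 = 3.180000 - (29.387032)/(32.557200) = 2.277372
w_1 = 2.277372: f = 7.037185, f' = 17.779273 → w_2 = 2.277372 - (7.037185)/(17.779273) = 1.881564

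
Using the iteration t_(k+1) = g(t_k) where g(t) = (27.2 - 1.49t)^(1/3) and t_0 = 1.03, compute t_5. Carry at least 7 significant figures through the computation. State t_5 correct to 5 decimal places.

t_1 = g(1.030000) = 2.949729
t_2 = g(2.949729) = 2.835803
t_3 = g(2.835803) = 2.842822
t_4 = g(2.842822) = 2.842391
t_5 = g(2.842391) = 2.842417

2.84242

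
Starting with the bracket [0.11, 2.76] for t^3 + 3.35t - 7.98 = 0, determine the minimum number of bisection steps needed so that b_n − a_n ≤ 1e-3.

12

Initial width b − a = 2.76 − 0.11 = 2.650000.
After n steps the width is (b−a)/2^n; need (b−a)/2^n ≤ 1e-3.
So n ≥ log₂(2.650000/1e-3) = log₂(2650.0000) ≈ 11.3718.
Hence n = 12.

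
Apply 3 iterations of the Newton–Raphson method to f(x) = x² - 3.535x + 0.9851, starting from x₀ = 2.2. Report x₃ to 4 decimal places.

3.2525

Newton update: x ← x − f(x)/f'(x).
f'(x) = 2x - 3.535
x_0 = 2.200000: f = -1.951900, f' = 0.865000 → x_1 = 2.200000 - (-1.951900)/(0.865000) = 4.456532
x_1 = 4.456532: f = 5.091936, f' = 5.378064 → x_2 = 4.456532 - (5.091936)/(5.378064) = 3.509735
x_2 = 3.509735: f = 0.896425, f' = 3.484469 → x_3 = 3.509735 - (0.896425)/(3.484469) = 3.252472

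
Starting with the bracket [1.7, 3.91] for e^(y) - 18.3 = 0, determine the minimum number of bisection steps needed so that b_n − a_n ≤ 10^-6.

22

Initial width b − a = 3.91 − 1.7 = 2.210000.
After n steps the width is (b−a)/2^n; need (b−a)/2^n ≤ 10^-6.
So n ≥ log₂(2.210000/10^-6) = log₂(2210000.0000) ≈ 21.0756.
Hence n = 22.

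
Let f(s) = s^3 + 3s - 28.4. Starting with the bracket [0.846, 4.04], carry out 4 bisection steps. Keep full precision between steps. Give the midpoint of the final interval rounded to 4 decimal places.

f(0.846000) = -25.256504, f(4.040000) = 49.659264 (opposite signs)
step 1: m = 2.443000, f(m) = -6.490568 < 0 → root in [2.443000, 4.040000]
step 2: m = 3.241500, f(m) = 15.383985 > 0 → root in [2.443000, 3.241500]
step 3: m = 2.842250, f(m) = 3.087540 > 0 → root in [2.443000, 2.842250]
step 4: m = 2.642625, f(m) = -2.017441 < 0 → root in [2.642625, 2.842250]
Midpoint of [2.642625, 2.842250] = 2.742437

2.7424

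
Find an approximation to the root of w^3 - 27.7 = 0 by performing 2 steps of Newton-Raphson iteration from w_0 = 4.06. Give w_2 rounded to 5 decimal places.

3.04306

f'(w) = 3w^2
w_0 = 4.060000: f = 39.223416, f' = 49.450800 → w_1 = 4.060000 - (39.223416)/(49.450800) = 3.266819
w_1 = 3.266819: f = 7.163852, f' = 32.016327 → w_2 = 3.266819 - (7.163852)/(32.016327) = 3.043063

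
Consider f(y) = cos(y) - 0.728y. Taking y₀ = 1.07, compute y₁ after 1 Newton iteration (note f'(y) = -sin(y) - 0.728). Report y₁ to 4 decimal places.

y_0 = 1.070000: f = -0.298836, f' = -1.605201 → y_1 = 1.070000 - (-0.298836)/(-1.605201) = 0.883833

0.8838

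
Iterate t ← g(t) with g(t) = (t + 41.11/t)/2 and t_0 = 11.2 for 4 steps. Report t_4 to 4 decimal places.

6.4117

t_1 = g(11.200000) = 7.435268
t_2 = g(7.435268) = 6.482161
t_3 = g(6.482161) = 6.412091
t_4 = g(6.412091) = 6.411708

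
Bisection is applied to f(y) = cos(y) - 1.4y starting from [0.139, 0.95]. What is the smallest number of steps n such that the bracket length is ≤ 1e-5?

Initial width b − a = 0.95 − 0.139 = 0.811000.
After n steps the width is (b−a)/2^n; need (b−a)/2^n ≤ 1e-5.
So n ≥ log₂(0.811000/1e-5) = log₂(81100.0000) ≈ 16.3074.
Hence n = 17.

17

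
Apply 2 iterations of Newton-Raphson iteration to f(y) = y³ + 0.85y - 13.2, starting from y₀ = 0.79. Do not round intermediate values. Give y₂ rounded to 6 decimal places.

3.598527

Newton update: y ← y − f(y)/f'(y).
f'(y) = 3y² + 0.85
y_0 = 0.790000: f = -12.035461, f' = 2.722300 → y_1 = 0.790000 - (-12.035461)/(2.722300) = 5.211063
y_1 = 5.211063: f = 132.736781, f' = 82.315546 → y_2 = 5.211063 - (132.736781)/(82.315546) = 3.598527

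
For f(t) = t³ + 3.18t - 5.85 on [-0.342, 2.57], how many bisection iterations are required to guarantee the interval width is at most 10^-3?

Initial width b − a = 2.57 − -0.342 = 2.912000.
After n steps the width is (b−a)/2^n; need (b−a)/2^n ≤ 10^-3.
So n ≥ log₂(2.912000/10^-3) = log₂(2912.0000) ≈ 11.5078.
Hence n = 12.

12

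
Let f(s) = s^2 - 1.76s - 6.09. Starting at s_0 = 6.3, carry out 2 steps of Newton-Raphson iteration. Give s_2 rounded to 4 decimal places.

f'(s) = 2s - 1.76
s_0 = 6.300000: f = 22.512000, f' = 10.840000 → s_1 = 6.300000 - (22.512000)/(10.840000) = 4.223247
s_1 = 4.223247: f = 4.312902, f' = 6.686494 → s_2 = 4.223247 - (4.312902)/(6.686494) = 3.578230

3.5782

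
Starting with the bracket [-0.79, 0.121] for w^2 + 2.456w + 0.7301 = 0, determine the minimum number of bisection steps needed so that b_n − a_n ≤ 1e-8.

27

Initial width b − a = 0.121 − -0.79 = 0.911000.
After n steps the width is (b−a)/2^n; need (b−a)/2^n ≤ 1e-8.
So n ≥ log₂(0.911000/1e-8) = log₂(91100000.0000) ≈ 26.4409.
Hence n = 27.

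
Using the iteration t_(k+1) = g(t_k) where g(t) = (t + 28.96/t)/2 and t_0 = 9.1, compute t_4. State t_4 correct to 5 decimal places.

t_1 = g(9.100000) = 6.141209
t_2 = g(6.141209) = 5.428446
t_3 = g(5.428446) = 5.381653
t_4 = g(5.381653) = 5.381450

5.38145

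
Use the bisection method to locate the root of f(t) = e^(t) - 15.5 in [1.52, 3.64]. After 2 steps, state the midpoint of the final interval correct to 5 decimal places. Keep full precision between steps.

f(1.520000) = -10.927775, f(3.640000) = 22.591837 (opposite signs)
step 1: m = 2.580000, f(m) = -2.302862 < 0 → root in [2.580000, 3.640000]
step 2: m = 3.110000, f(m) = 6.921044 > 0 → root in [2.580000, 3.110000]
Midpoint of [2.580000, 3.110000] = 2.845000

2.84500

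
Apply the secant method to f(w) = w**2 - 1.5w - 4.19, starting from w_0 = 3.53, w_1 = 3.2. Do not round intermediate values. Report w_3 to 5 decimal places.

2.93182

f(w_0) = 2.975900, f(w_1) = 1.250000
w_2 = 3.200000 - (1.250000)·(3.200000 - 3.530000)/(1.250000 - (2.975900)) = 2.960994; f(w_2) = 0.135996
w_3 = 2.960994 - (0.135996)·(2.960994 - 3.200000)/(0.135996 - (1.250000)) = 2.931817; f(w_3) = 0.007825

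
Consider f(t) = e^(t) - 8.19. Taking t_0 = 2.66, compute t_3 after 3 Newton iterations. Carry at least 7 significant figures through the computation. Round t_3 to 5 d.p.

2.10295

f'(t) = e^(t)
t_0 = 2.660000: f = 6.106289, f' = 14.296289 → t_1 = 2.660000 - (6.106289)/(14.296289) = 2.232876
t_1 = 2.232876: f = 1.136650, f' = 9.326650 → t_2 = 2.232876 - (1.136650)/(9.326650) = 2.111005
t_2 = 2.111005: f = 0.066532, f' = 8.256532 → t_3 = 2.111005 - (0.066532)/(8.256532) = 2.102947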